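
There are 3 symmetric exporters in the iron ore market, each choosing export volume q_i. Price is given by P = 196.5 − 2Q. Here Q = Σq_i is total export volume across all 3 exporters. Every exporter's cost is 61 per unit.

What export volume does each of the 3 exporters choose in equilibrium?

A representative exporter's profit is π_i = q_i(196.5 − 2Q) − 61q_i, with Q = q_i + Σ_{j≠i} q_j.
First-order condition: 135.5 − 4q_i − 2Σ_{j≠i} q_j = 0.
Imposing symmetry (q_j = q for all j) turns Σ_{j≠i} q_j into 2q, so 135.5 = 8q and q = 16.9375.

16.9375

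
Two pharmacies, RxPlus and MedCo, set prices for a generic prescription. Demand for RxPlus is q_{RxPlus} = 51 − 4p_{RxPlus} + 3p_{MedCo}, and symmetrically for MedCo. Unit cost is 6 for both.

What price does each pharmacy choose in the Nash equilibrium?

RxPlus's profit: π = (p_{RxPlus} − 6)(51 − 4p_{RxPlus} + 3p_{MedCo}).
∂π/∂p_{RxPlus} = 75 − 8p_{RxPlus} + 3p_{MedCo} = 0 ⇒ p_{RxPlus} = 9.375 + 0.375p_{MedCo}.
By symmetry p_{MedCo} = p_{RxPlus}; substituting into the reaction function, 0.625p_{RxPlus} = 9.375 and p_{RxPlus} = 15.

15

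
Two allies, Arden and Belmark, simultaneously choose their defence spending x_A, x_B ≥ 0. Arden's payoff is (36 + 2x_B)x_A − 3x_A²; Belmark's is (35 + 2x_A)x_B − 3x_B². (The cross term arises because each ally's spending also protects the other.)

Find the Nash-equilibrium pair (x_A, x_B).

Expanding Arden's payoff: 36x_A + 2x_Bx_A − 3x_A².
∂π/∂x_A = 36 + 2x_B − 6x_A = 0, so x_A = 6 + (1/3)x_B.
Likewise for Belmark: x_B = 35/6 + (1/3)x_A.
Plugging x_B into Arden's best response: x_A = 6 + (1/3)(35/6 + (1/3)x_A) ⇒ (8/9)x_A = 143/18, so x_A = 8.9375.
Then x_B = 35/6 + (1/3)·8.9375 = 8.8125.

8.9375, 8.8125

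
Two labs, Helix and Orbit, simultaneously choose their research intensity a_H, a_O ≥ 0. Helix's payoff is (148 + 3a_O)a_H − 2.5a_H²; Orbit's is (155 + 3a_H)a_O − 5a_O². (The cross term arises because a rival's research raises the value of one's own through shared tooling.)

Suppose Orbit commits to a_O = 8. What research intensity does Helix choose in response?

34.4

Expanding Helix's payoff: 148a_H + 3a_Oa_H − 2.5a_H².
∂π/∂a_H = 148 + 3a_O − 5a_H = 0, so a_H = 29.6 + 0.6a_O.
At a_O = 8: a_H = 29.6 + 0.6·8 = 34.4.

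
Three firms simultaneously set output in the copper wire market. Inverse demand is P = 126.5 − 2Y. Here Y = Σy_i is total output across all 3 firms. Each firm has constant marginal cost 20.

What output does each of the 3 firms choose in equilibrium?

13.3125

A representative firm's profit is π_i = y_i(126.5 − 2Y) − 20y_i, with Y = y_i + Σ_{j≠i} y_j.
First-order condition: 106.5 − 4y_i − 2Σ_{j≠i} y_j = 0.
With identical firms, set every y_j = y: then 106.5 − 4y − 4y = 0, i.e. y = 106.5/8 = 13.3125.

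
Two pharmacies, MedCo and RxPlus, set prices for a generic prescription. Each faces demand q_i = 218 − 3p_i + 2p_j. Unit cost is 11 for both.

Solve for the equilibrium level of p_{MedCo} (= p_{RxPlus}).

MedCo's profit: π = (p_{MedCo} − 11)(218 − 3p_{MedCo} + 2p_{RxPlus}).
∂π/∂p_{MedCo} = 251 − 6p_{MedCo} + 2p_{RxPlus} = 0 ⇒ p_{MedCo} = 251/6 + (1/3)p_{RxPlus}.
By symmetry p_{RxPlus} = p_{MedCo}; substituting into the reaction function, (2/3)p_{MedCo} = 251/6 and p_{MedCo} = 62.75.

62.75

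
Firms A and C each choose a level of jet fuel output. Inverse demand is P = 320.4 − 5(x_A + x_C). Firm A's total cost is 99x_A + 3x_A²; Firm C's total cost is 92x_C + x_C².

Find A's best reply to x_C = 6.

Firm A's profit: π = x_A(320.4 − 5(x_A + x_C)) − 99x_A − 3x_A².
∂π/∂x_A = 221.4 − 16x_A − 5x_C = 0, so x_A = 13.8375 − 0.3125x_C.
At x_C = 6: x_A = 13.8375 − 0.3125·6 = 11.9625.

11.9625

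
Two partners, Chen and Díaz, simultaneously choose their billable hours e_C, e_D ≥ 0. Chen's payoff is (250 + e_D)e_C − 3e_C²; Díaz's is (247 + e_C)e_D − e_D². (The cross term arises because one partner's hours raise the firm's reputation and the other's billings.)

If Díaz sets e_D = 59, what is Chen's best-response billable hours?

51.5

Expanding Chen's payoff: 250e_C + e_De_C − 3e_C².
∂π/∂e_C = 250 + e_D − 6e_C = 0, so e_C = 125/3 + (1/6)e_D.
At e_D = 59: e_C = 125/3 + (1/6)·59 = 51.5.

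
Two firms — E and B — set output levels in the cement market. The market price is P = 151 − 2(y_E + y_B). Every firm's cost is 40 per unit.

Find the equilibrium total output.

37

Firm E's profit: π = y_E(151 − 2(y_E + y_B)) − 40y_E.
∂π/∂y_E = 111 − 4y_E − 2y_B = 0, so y_E = 27.75 − 0.5y_B.
Setting y_E = y_B in the reaction function: y_E = 27.75 − 0.5y_E, so y_E = 27.75 / 1.5 = 18.5.
Total output: 18.5 + 18.5 = 37.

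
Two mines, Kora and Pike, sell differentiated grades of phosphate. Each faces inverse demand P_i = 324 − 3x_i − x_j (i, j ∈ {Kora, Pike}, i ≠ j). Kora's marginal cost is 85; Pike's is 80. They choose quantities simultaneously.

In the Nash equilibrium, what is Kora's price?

Mine Kora's profit: π = x_{Kora}(324 − 3x_{Kora} − x_{Pike}) − 85x_{Kora}.
∂π/∂x_{Kora} = 239 − 6x_{Kora} − x_{Pike} = 0 ⇒ x_{Kora} = 239/6 − (1/6)x_{Pike}.
Similarly x_{Pike} = 122/3 − (1/6)x_{Kora}.
Plugging x_{Pike} into Kora's best response: x_{Kora} = 239/6 − (1/6)(122/3 − (1/6)x_{Kora}) ⇒ (35/36)x_{Kora} = 595/18, so x_{Kora} = 34.
Then x_{Pike} = 122/3 − (1/6)·34 = 35.
P_{Kora} = 324 − 3·34 − 35 = 187.

187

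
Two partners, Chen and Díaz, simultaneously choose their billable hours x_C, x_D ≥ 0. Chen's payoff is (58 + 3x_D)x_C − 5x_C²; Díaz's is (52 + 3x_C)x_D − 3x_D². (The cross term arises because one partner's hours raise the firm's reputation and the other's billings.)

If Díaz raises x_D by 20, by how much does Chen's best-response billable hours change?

6

Expanding Chen's payoff: 58x_C + 3x_Dx_C − 5x_C².
∂π/∂x_C = 58 + 3x_D − 10x_C = 0, so x_C = 5.8 + 0.3x_D.
The reaction-function slope is 0.3, so a 20-unit rise in x_D moves x_C by 0.3 × 20 = 6. Chen's best response rises — the actions are strategic complements.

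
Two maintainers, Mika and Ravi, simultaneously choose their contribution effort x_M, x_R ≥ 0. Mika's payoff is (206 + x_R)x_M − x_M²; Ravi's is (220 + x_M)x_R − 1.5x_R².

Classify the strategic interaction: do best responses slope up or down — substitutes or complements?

strategic complements

Expanding Mika's payoff: 206x_M + x_Rx_M − x_M².
∂π/∂x_M = 206 + x_R − 2x_M = 0, so x_M = 103 + 0.5x_R.
The best-response slope dx_M/dx_R = 0.5 > 0: the reaction function is upward-sloping, so the choices are strategic complements.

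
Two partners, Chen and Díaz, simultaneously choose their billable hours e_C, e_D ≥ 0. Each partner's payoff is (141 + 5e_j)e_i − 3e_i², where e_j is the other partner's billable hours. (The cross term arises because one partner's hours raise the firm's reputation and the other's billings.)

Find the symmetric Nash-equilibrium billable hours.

Chen's payoff is (141 + 5e_D)e_C − 3e_C².
∂π/∂e_C = 141 + 5e_D − 6e_C = 0, so e_C = 23.5 + (5/6)e_D.
Setting e_C = e_D in the reaction function: e_C = 23.5 + (5/6)e_C, so e_C = 23.5 / (1/6) = 141.

141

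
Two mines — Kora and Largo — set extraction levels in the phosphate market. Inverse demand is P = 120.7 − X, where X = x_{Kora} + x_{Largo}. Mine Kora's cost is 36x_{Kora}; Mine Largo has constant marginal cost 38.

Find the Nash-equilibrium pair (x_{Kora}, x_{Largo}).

28.9, 26.9

Mine Kora's profit: π = x_{Kora}(120.7 − (x_{Kora} + x_{Largo})) − 36x_{Kora}.
∂π/∂x_{Kora} = 84.7 − 2x_{Kora} − x_{Largo} = 0, so x_{Kora} = 42.35 − 0.5x_{Largo}.
By the same steps for Largo: x_{Largo} = 41.35 − 0.5x_{Kora}.
Substituting the second reaction function into the first: x_{Kora} = 42.35 − 0.5(41.35 − 0.5x_{Kora}), which gives 0.75x_{Kora} = 21.675 ⇒ x_{Kora} = 28.9.
Then x_{Largo} = 41.35 − 0.5·28.9 = 26.9.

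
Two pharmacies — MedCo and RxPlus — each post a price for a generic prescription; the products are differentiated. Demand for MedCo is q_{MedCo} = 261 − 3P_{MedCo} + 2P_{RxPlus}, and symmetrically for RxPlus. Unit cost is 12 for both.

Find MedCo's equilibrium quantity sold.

MedCo's profit: π = (P_{MedCo} − 12)(261 − 3P_{MedCo} + 2P_{RxPlus}).
∂π/∂P_{MedCo} = 297 − 6P_{MedCo} + 2P_{RxPlus} = 0 ⇒ P_{MedCo} = 49.5 + (1/3)P_{RxPlus}.
Setting P_{MedCo} = P_{RxPlus} in the reaction function: P_{MedCo} = 49.5 + (1/3)P_{MedCo}, so P_{MedCo} = 49.5 / (2/3) = 74.25.
q_{MedCo} = 261 − 3·74.25 + 2·74.25 = 186.75.

186.75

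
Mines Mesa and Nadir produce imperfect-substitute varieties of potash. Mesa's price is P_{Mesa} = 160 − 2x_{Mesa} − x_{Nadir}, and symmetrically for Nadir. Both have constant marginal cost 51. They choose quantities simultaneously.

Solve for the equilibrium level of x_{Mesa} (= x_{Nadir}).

21.8

Mine Mesa's profit: π = x_{Mesa}(160 − 2x_{Mesa} − x_{Nadir}) − 51x_{Mesa}.
∂π/∂x_{Mesa} = 109 − 4x_{Mesa} − x_{Nadir} = 0 ⇒ x_{Mesa} = 27.25 − 0.25x_{Nadir}.
By symmetry x_{Nadir} = x_{Mesa}; substituting into the reaction function, 1.25x_{Mesa} = 27.25 and x_{Mesa} = 21.8.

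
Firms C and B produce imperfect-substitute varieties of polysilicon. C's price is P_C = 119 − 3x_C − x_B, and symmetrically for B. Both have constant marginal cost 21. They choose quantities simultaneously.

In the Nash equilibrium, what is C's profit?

Firm C's profit: π = x_C(119 − 3x_C − x_B) − 21x_C.
∂π/∂x_C = 98 − 6x_C − x_B = 0 ⇒ x_C = 49/3 − (1/6)x_B.
The game is symmetric, so in equilibrium x_B = x_C: the reaction function gives (7/6)x_C = 49/3, hence x_C = 14.
P_C = 119 − 3·14 − 14 = 63.
Profit = (63 − 21)·14 = 588.

588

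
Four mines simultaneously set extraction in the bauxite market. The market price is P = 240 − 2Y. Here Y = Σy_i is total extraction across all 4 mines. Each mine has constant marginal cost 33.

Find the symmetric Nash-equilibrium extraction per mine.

20.7

A representative mine's profit is π_i = y_i(240 − 2Y) − 33y_i, with Y = y_i + Σ_{j≠i} y_j.
First-order condition: 207 − 4y_i − 2Σ_{j≠i} y_j = 0.
Imposing symmetry (y_j = y for all j) turns Σ_{j≠i} y_j into 3y, so 207 = 10y and y = 20.7.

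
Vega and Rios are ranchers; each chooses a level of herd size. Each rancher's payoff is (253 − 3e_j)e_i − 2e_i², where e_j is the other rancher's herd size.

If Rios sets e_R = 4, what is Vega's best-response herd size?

Vega's payoff is (253 − 3e_R)e_V − 2e_V².
∂π/∂e_V = 253 − 3e_R − 4e_V = 0, so e_V = 63.25 − 0.75e_R.
At e_R = 4: e_V = 63.25 − 0.75·4 = 60.25.

60.25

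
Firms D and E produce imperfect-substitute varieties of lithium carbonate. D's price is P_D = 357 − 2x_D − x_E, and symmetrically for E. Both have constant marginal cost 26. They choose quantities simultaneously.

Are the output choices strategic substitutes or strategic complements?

strategic substitutes

Firm D's profit: π = x_D(357 − 2x_D − x_E) − 26x_D.
∂π/∂x_D = 331 − 4x_D − x_E = 0 ⇒ x_D = 82.75 − 0.25x_E.
The best-response slope dx_D/dx_E = −0.25 < 0: the reaction function is downward-sloping, so the choices are strategic substitutes.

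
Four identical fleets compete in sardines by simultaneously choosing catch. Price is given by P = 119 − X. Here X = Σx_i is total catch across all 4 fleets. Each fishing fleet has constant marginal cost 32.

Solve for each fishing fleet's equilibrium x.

17.4

A representative fishing fleet's profit is π_i = x_i(119 − X) − 32x_i, with X = x_i + Σ_{j≠i} x_j.
First-order condition: 87 − 2x_i − Σ_{j≠i} x_j = 0.
In a symmetric equilibrium every fishing fleet chooses the same x, so Σ_{j≠i} x_j = 3x. The condition becomes 87 − 5x = 0, giving x = 87/5 = 17.4.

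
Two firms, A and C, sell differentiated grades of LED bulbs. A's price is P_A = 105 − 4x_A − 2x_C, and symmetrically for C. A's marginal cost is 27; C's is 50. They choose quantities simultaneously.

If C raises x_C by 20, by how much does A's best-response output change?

Firm A's profit: π = x_A(105 − 4x_A − 2x_C) − 27x_A.
∂π/∂x_A = 78 − 8x_A − 2x_C = 0 ⇒ x_A = 9.75 − 0.25x_C.
The reaction-function slope is −0.25, so a 20-unit rise in x_C moves x_A by −0.25 × 20 = −5. A's best response falls — the actions are strategic substitutes.

-5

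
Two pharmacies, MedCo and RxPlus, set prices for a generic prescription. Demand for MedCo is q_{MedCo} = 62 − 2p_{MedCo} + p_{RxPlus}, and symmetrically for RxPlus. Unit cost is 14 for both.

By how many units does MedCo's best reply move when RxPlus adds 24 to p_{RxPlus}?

6

MedCo's profit: π = (p_{MedCo} − 14)(62 − 2p_{MedCo} + p_{RxPlus}).
∂π/∂p_{MedCo} = 90 − 4p_{MedCo} + p_{RxPlus} = 0 ⇒ p_{MedCo} = 22.5 + 0.25p_{RxPlus}.
The reaction-function slope is 0.25, so a 24-unit rise in p_{RxPlus} moves p_{MedCo} by 0.25 × 24 = 6. MedCo's best response rises — the actions are strategic complements.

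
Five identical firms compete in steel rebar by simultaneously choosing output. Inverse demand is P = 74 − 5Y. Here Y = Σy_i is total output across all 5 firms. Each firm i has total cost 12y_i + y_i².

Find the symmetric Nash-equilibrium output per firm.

A representative firm's profit is π_i = y_i(74 − 5Y) − 12y_i − y_i², with Y = y_i + Σ_{j≠i} y_j.
First-order condition: 62 − 12y_i − 5Σ_{j≠i} y_j = 0.
With identical firms, set every y_j = y: then 62 − 12y − 20y = 0, i.e. y = 62/32 = 1.9375.

1.9375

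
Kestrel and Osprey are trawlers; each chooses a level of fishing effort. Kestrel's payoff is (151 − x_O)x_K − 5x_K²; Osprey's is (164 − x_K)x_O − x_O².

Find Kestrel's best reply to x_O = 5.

Expanding Kestrel's payoff: 151x_K − x_Ox_K − 5x_K².
∂π/∂x_K = 151 − x_O − 10x_K = 0, so x_K = 15.1 − 0.1x_O.
At x_O = 5: x_K = 15.1 − 0.1·5 = 14.6.

14.6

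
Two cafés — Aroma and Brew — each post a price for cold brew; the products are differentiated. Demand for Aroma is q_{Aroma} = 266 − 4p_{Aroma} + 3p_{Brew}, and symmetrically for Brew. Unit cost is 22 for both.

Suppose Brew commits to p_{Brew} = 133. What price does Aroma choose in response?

94.125

Aroma's profit: π = (p_{Aroma} − 22)(266 − 4p_{Aroma} + 3p_{Brew}).
∂π/∂p_{Aroma} = 354 − 8p_{Aroma} + 3p_{Brew} = 0 ⇒ p_{Aroma} = 44.25 + 0.375p_{Brew}.
At p_{Brew} = 133: p_{Aroma} = 44.25 + 0.375·133 = 94.125.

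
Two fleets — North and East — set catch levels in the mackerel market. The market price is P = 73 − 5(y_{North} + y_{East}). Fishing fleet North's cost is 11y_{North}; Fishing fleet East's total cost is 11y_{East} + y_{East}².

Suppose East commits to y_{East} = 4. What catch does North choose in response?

4.2

Fishing fleet North's profit: π = y_{North}(73 − 5(y_{North} + y_{East})) − 11y_{North}.
∂π/∂y_{North} = 62 − 10y_{North} − 5y_{East} = 0, so y_{North} = 6.2 − 0.5y_{East}.
At y_{East} = 4: y_{North} = 6.2 − 0.5·4 = 4.2.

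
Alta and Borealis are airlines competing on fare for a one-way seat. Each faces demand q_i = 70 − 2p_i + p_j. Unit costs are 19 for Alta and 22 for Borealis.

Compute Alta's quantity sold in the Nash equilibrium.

34.8

Alta's profit: π = (p_{Alta} − 19)(70 − 2p_{Alta} + p_{Borealis}).
∂π/∂p_{Alta} = 108 − 4p_{Alta} + p_{Borealis} = 0 ⇒ p_{Alta} = 27 + 0.25p_{Borealis}.
Similarly p_{Borealis} = 28.5 + 0.25p_{Alta}.
Solving the two reaction functions simultaneously: (1 − (0.25)(0.25))p_{Alta} = 27 + 0.25·28.5, so 0.9375p_{Alta} = 34.125 and p_{Alta} = 36.4.
Then p_{Borealis} = 28.5 + 0.25·36.4 = 37.6.
q_{Alta} = 70 − 2·36.4 + 37.6 = 34.8.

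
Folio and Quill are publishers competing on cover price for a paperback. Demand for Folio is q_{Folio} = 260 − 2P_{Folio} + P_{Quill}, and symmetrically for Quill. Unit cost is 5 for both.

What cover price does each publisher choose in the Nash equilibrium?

90

Folio's profit: π = (P_{Folio} − 5)(260 − 2P_{Folio} + P_{Quill}).
∂π/∂P_{Folio} = 270 − 4P_{Folio} + P_{Quill} = 0 ⇒ P_{Folio} = 67.5 + 0.25P_{Quill}.
The game is symmetric, so in equilibrium P_{Quill} = P_{Folio}: the reaction function gives 0.75P_{Folio} = 67.5, hence P_{Folio} = 90.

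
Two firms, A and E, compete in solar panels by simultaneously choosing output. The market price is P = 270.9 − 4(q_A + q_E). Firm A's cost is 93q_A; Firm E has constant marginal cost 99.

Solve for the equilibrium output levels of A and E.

15.325, 13.825

Firm A's profit: π = q_A(270.9 − 4(q_A + q_E)) − 93q_A.
∂π/∂q_A = 177.9 − 8q_A − 4q_E = 0, so q_A = 22.2375 − 0.5q_E.
By the same steps for E: q_E = 21.4875 − 0.5q_A.
Substituting the second reaction function into the first: q_A = 22.2375 − 0.5(21.4875 − 0.5q_A), which gives 0.75q_A = 1839/160 ⇒ q_A = 15.325.
Then q_E = 21.4875 − 0.5·15.325 = 13.825.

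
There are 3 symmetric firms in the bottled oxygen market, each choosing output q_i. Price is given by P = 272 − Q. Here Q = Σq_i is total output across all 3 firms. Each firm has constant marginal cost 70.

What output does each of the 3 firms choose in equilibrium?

50.5

A representative firm's profit is π_i = q_i(272 − Q) − 70q_i, with Q = q_i + Σ_{j≠i} q_j.
First-order condition: 202 − 2q_i − Σ_{j≠i} q_j = 0.
With identical firms, set every q_j = q: then 202 − 2q − 2q = 0, i.e. q = 202/4 = 50.5.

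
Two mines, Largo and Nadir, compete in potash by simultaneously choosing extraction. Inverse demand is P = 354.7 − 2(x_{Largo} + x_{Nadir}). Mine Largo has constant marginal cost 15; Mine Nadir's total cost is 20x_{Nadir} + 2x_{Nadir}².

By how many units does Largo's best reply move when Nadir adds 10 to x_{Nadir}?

Mine Largo's profit: π = x_{Largo}(354.7 − 2(x_{Largo} + x_{Nadir})) − 15x_{Largo}.
∂π/∂x_{Largo} = 339.7 − 4x_{Largo} − 2x_{Nadir} = 0, so x_{Largo} = 84.925 − 0.5x_{Nadir}.
The reaction-function slope is −0.5, so a 10-unit rise in x_{Nadir} moves x_{Largo} by −0.5 × 10 = −5. Largo's best response falls — the actions are strategic substitutes.

-5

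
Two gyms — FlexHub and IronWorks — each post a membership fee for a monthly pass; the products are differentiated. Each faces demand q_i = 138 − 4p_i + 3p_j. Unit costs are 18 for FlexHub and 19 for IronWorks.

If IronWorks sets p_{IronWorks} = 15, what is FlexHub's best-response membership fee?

31.875

FlexHub's profit: π = (p_{FlexHub} − 18)(138 − 4p_{FlexHub} + 3p_{IronWorks}).
∂π/∂p_{FlexHub} = 210 − 8p_{FlexHub} + 3p_{IronWorks} = 0 ⇒ p_{FlexHub} = 26.25 + 0.375p_{IronWorks}.
At p_{IronWorks} = 15: p_{FlexHub} = 26.25 + 0.375·15 = 31.875.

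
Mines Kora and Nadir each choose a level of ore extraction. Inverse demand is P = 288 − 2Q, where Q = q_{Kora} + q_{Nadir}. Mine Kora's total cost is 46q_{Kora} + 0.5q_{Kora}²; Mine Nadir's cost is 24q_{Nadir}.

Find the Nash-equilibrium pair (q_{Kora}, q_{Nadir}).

Mine Kora's profit: π = q_{Kora}(288 − 2(q_{Kora} + q_{Nadir})) − 46q_{Kora} − 0.5q_{Kora}².
∂π/∂q_{Kora} = 242 − 5q_{Kora} − 2q_{Nadir} = 0, so q_{Kora} = 48.4 − 0.4q_{Nadir}.
For Nadir: ∂π/∂q_{Nadir} = 264 − 4q_{Nadir} − 2q_{Kora} = 0 ⇒ q_{Nadir} = 66 − 0.5q_{Kora}.
Plugging q_{Nadir} into Kora's best response: q_{Kora} = 48.4 − 0.4(66 − 0.5q_{Kora}) ⇒ 0.8q_{Kora} = 22, so q_{Kora} = 27.5.
Then q_{Nadir} = 66 − 0.5·27.5 = 52.25.

27.5, 52.25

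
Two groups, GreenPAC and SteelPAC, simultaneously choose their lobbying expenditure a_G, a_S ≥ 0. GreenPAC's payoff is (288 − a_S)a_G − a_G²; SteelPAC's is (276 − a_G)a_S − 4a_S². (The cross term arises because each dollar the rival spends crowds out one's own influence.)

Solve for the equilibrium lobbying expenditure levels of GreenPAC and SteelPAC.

135.2, 17.6

Expanding GreenPAC's payoff: 288a_G − a_Sa_G − a_G².
∂π/∂a_G = 288 − a_S − 2a_G = 0, so a_G = 144 − 0.5a_S.
Likewise for SteelPAC: a_S = 34.5 − 0.125a_G.
Substituting the second reaction function into the first: a_G = 144 − 0.5(34.5 − 0.125a_G), which gives 0.9375a_G = 126.75 ⇒ a_G = 135.2.
Then a_S = 34.5 − 0.125·135.2 = 17.6.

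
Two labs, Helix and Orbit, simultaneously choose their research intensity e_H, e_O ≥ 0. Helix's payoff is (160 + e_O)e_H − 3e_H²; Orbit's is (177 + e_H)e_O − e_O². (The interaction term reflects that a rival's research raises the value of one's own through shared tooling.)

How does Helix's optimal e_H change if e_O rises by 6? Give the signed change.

Expanding Helix's payoff: 160e_H + e_Oe_H − 3e_H².
∂π/∂e_H = 160 + e_O − 6e_H = 0, so e_H = 80/3 + (1/6)e_O.
The reaction-function slope is 1/6, so a 6-unit rise in e_O moves e_H by 1/6 × 6 = 1. Helix's best response rises — the actions are strategic complements.

1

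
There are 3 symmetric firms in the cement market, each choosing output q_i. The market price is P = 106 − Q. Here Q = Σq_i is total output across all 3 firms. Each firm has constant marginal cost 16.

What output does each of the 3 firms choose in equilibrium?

A representative firm's profit is π_i = q_i(106 − Q) − 16q_i, with Q = q_i + Σ_{j≠i} q_j.
First-order condition: 90 − 2q_i − Σ_{j≠i} q_j = 0.
Imposing symmetry (q_j = q for all j) turns Σ_{j≠i} q_j into 2q, so 90 = 4q and q = 22.5.

22.5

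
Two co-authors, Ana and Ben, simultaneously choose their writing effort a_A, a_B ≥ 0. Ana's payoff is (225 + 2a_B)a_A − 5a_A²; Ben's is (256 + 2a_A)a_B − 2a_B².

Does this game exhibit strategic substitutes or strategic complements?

strategic complements

Expanding Ana's payoff: 225a_A + 2a_Ba_A − 5a_A².
∂π/∂a_A = 225 + 2a_B − 10a_A = 0, so a_A = 22.5 + 0.2a_B.
The best-response slope da_A/da_B = 0.2 > 0: the reaction function is upward-sloping, so the choices are strategic complements.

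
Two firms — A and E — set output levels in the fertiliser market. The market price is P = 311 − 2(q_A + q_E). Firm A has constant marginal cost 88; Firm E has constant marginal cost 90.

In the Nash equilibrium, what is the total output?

Firm A's profit: π = q_A(311 − 2(q_A + q_E)) − 88q_A.
∂π/∂q_A = 223 − 4q_A − 2q_E = 0, so q_A = 55.75 − 0.5q_E.
By the same steps for E: q_E = 55.25 − 0.5q_A.
Solving the two reaction functions simultaneously: (1 − (−0.5)(−0.5))q_A = 55.75 − 0.5·55.25, so 0.75q_A = 28.125 and q_A = 37.5.
Then q_E = 55.25 − 0.5·37.5 = 36.5.
Total output: 37.5 + 36.5 = 74.

74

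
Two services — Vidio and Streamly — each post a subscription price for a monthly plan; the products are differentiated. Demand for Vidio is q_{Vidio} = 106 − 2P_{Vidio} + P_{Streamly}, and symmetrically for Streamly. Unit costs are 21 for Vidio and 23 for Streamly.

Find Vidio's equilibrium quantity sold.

Vidio's profit: π = (P_{Vidio} − 21)(106 − 2P_{Vidio} + P_{Streamly}).
∂π/∂P_{Vidio} = 148 − 4P_{Vidio} + P_{Streamly} = 0 ⇒ P_{Vidio} = 37 + 0.25P_{Streamly}.
Similarly P_{Streamly} = 38 + 0.25P_{Vidio}.
Substituting the second reaction function into the first: P_{Vidio} = 37 + 0.25(38 + 0.25P_{Vidio}), which gives 0.9375P_{Vidio} = 46.5 ⇒ P_{Vidio} = 49.6.
Then P_{Streamly} = 38 + 0.25·49.6 = 50.4.
q_{Vidio} = 106 − 2·49.6 + 50.4 = 57.2.

57.2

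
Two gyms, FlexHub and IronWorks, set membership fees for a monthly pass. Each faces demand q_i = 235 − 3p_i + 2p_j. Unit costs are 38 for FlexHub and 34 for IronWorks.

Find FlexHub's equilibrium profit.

7056.75

FlexHub's profit: π = (p_{FlexHub} − 38)(235 − 3p_{FlexHub} + 2p_{IronWorks}).
∂π/∂p_{FlexHub} = 349 − 6p_{FlexHub} + 2p_{IronWorks} = 0 ⇒ p_{FlexHub} = 349/6 + (1/3)p_{IronWorks}.
Similarly p_{IronWorks} = 337/6 + (1/3)p_{FlexHub}.
Plugging p_{IronWorks} into FlexHub's best response: p_{FlexHub} = 349/6 + (1/3)(337/6 + (1/3)p_{FlexHub}) ⇒ (8/9)p_{FlexHub} = 692/9, so p_{FlexHub} = 86.5.
Then p_{IronWorks} = 337/6 + (1/3)·86.5 = 85.
q_{FlexHub} = 235 − 3·86.5 + 2·85 = 145.5.
Profit = (86.5 − 38)·145.5 = 7056.75.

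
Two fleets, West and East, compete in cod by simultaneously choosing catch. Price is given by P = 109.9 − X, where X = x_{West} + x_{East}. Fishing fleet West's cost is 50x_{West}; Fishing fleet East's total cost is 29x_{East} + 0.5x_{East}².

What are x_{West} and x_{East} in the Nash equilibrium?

Fishing fleet West's profit: π = x_{West}(109.9 − (x_{West} + x_{East})) − 50x_{West}.
∂π/∂x_{West} = 59.9 − 2x_{West} − x_{East} = 0, so x_{West} = 29.95 − 0.5x_{East}.
For East: ∂π/∂x_{East} = 80.9 − 3x_{East} − x_{West} = 0 ⇒ x_{East} = 809/30 − (1/3)x_{West}.
Plugging x_{East} into West's best response: x_{West} = 29.95 − 0.5(809/30 − (1/3)x_{West}) ⇒ (5/6)x_{West} = 247/15, so x_{West} = 19.76.
Then x_{East} = 809/30 − (1/3)·19.76 = 20.38.

19.76, 20.38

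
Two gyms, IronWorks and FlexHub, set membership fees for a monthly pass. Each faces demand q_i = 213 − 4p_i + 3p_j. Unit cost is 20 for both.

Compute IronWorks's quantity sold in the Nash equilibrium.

IronWorks's profit: π = (p_{IronWorks} − 20)(213 − 4p_{IronWorks} + 3p_{FlexHub}).
∂π/∂p_{IronWorks} = 293 − 8p_{IronWorks} + 3p_{FlexHub} = 0 ⇒ p_{IronWorks} = 36.625 + 0.375p_{FlexHub}.
By symmetry p_{FlexHub} = p_{IronWorks}; substituting into the reaction function, 0.625p_{IronWorks} = 36.625 and p_{IronWorks} = 58.6.
q_{IronWorks} = 213 − 4·58.6 + 3·58.6 = 154.4.

154.4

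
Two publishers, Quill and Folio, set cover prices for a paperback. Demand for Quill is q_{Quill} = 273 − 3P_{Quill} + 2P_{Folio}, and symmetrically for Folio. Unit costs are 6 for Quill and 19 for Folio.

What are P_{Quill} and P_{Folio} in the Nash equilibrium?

75.1875, 80.0625

Quill's profit: π = (P_{Quill} − 6)(273 − 3P_{Quill} + 2P_{Folio}).
∂π/∂P_{Quill} = 291 − 6P_{Quill} + 2P_{Folio} = 0 ⇒ P_{Quill} = 48.5 + (1/3)P_{Folio}.
Similarly P_{Folio} = 55 + (1/3)P_{Quill}.
Solving the two reaction functions simultaneously: (1 − (1/3)(1/3))P_{Quill} = 48.5 + (1/3)·55, so (8/9)P_{Quill} = 401/6 and P_{Quill} = 75.1875.
Then P_{Folio} = 55 + (1/3)·75.1875 = 80.0625.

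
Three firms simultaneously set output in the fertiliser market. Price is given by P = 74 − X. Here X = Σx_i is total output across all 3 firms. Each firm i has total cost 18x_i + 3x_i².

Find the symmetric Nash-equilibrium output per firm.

5.6

A representative firm's profit is π_i = x_i(74 − X) − 18x_i − 3x_i², with X = x_i + Σ_{j≠i} x_j.
First-order condition: 56 − 8x_i − Σ_{j≠i} x_j = 0.
Imposing symmetry (x_j = x for all j) turns Σ_{j≠i} x_j into 2x, so 56 = 10x and x = 5.6.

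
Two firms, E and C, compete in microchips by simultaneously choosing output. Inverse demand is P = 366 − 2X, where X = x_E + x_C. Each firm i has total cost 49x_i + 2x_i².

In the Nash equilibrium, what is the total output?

Firm E's profit: π = x_E(366 − 2(x_E + x_C)) − 49x_E − 2x_E².
∂π/∂x_E = 317 − 8x_E − 2x_C = 0, so x_E = 39.625 − 0.25x_C.
Setting x_E = x_C in the reaction function: x_E = 39.625 − 0.25x_E, so x_E = 39.625 / 1.25 = 31.7.
Total output: 31.7 + 31.7 = 63.4.

63.4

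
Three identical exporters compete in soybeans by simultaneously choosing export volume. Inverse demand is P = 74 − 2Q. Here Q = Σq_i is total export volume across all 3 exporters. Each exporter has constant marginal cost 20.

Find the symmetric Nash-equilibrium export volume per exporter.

6.75

A representative exporter's profit is π_i = q_i(74 − 2Q) − 20q_i, with Q = q_i + Σ_{j≠i} q_j.
First-order condition: 54 − 4q_i − 2Σ_{j≠i} q_j = 0.
In a symmetric equilibrium every exporter chooses the same q, so Σ_{j≠i} q_j = 2q. The condition becomes 54 − 8q = 0, giving q = 54/8 = 6.75.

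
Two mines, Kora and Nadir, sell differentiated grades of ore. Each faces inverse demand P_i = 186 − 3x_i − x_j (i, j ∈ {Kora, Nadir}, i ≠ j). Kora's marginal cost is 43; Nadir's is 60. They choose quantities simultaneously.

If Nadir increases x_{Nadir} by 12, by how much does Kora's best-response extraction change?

Mine Kora's profit: π = x_{Kora}(186 − 3x_{Kora} − x_{Nadir}) − 43x_{Kora}.
∂π/∂x_{Kora} = 143 − 6x_{Kora} − x_{Nadir} = 0 ⇒ x_{Kora} = 143/6 − (1/6)x_{Nadir}.
The reaction-function slope is −1/6, so a 12-unit rise in x_{Nadir} moves x_{Kora} by −1/6 × 12 = −2. Kora's best response falls — the actions are strategic substitutes.

-2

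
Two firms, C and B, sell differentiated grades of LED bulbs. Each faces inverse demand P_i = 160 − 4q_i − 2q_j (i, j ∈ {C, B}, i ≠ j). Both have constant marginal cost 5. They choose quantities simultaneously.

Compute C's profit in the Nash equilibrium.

961

Firm C's profit: π = q_C(160 − 4q_C − 2q_B) − 5q_C.
∂π/∂q_C = 155 − 8q_C − 2q_B = 0 ⇒ q_C = 19.375 − 0.25q_B.
The game is symmetric, so in equilibrium q_B = q_C: the reaction function gives 1.25q_C = 19.375, hence q_C = 15.5.
P_C = 160 − 4·15.5 − 2·15.5 = 67.
Profit = (67 − 5)·15.5 = 961.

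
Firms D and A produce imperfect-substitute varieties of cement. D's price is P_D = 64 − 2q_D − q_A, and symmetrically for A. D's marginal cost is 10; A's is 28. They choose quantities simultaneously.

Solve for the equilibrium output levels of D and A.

12, 6

Firm D's profit: π = q_D(64 − 2q_D − q_A) − 10q_D.
∂π/∂q_D = 54 − 4q_D − q_A = 0 ⇒ q_D = 13.5 − 0.25q_A.
Similarly q_A = 9 − 0.25q_D.
Substituting the second reaction function into the first: q_D = 13.5 − 0.25(9 − 0.25q_D), which gives 0.9375q_D = 11.25 ⇒ q_D = 12.
Then q_A = 9 − 0.25·12 = 6.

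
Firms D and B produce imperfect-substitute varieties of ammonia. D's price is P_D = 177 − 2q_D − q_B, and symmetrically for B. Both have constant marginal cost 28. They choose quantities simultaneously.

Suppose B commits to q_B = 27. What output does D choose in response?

30.5

Firm D's profit: π = q_D(177 − 2q_D − q_B) − 28q_D.
∂π/∂q_D = 149 − 4q_D − q_B = 0 ⇒ q_D = 37.25 − 0.25q_B.
At q_B = 27: q_D = 37.25 − 0.25·27 = 30.5.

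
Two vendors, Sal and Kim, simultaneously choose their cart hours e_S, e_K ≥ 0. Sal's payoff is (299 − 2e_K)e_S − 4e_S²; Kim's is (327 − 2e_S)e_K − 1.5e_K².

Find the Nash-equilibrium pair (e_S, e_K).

12.15, 100.9

Expanding Sal's payoff: 299e_S − 2e_Ke_S − 4e_S².
∂π/∂e_S = 299 − 2e_K − 8e_S = 0, so e_S = 37.375 − 0.25e_K.
Likewise for Kim: e_K = 109 − (2/3)e_S.
Substituting the second reaction function into the first: e_S = 37.375 − 0.25(109 − (2/3)e_S), which gives (5/6)e_S = 10.125 ⇒ e_S = 12.15.
Then e_K = 109 − (2/3)·12.15 = 100.9.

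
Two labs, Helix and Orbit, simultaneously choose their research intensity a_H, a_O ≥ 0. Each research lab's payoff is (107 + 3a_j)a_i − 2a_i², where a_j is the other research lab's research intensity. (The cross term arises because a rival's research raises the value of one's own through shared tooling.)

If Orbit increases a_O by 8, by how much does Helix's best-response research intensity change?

6

Helix's payoff is (107 + 3a_O)a_H − 2a_H².
∂π/∂a_H = 107 + 3a_O − 4a_H = 0, so a_H = 26.75 + 0.75a_O.
The reaction-function slope is 0.75, so an 8-unit rise in a_O moves a_H by 0.75 × 8 = 6. Helix's best response rises — the actions are strategic complements.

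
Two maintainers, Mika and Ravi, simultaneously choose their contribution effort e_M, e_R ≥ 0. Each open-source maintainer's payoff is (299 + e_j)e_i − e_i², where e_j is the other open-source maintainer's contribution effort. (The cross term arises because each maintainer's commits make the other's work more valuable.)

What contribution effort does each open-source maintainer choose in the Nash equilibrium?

Mika's payoff is (299 + e_R)e_M − e_M².
∂π/∂e_M = 299 + e_R − 2e_M = 0, so e_M = 149.5 + 0.5e_R.
Setting e_M = e_R in the reaction function: e_M = 149.5 + 0.5e_M, so e_M = 149.5 / 0.5 = 299.

299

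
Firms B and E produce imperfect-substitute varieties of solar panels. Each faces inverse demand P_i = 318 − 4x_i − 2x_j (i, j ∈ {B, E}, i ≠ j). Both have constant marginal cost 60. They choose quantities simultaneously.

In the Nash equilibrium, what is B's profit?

Firm B's profit: π = x_B(318 − 4x_B − 2x_E) − 60x_B.
∂π/∂x_B = 258 − 8x_B − 2x_E = 0 ⇒ x_B = 32.25 − 0.25x_E.
By symmetry x_E = x_B; substituting into the reaction function, 1.25x_B = 32.25 and x_B = 25.8.
P_B = 318 − 4·25.8 − 2·25.8 = 163.2.
Profit = (163.2 − 60)·25.8 = 2662.56.

2662.56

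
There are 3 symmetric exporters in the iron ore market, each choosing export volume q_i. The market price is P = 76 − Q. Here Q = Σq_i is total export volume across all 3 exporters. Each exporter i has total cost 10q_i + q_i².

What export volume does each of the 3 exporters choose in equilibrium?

11

A representative exporter's profit is π_i = q_i(76 − Q) − 10q_i − q_i², with Q = q_i + Σ_{j≠i} q_j.
First-order condition: 66 − 4q_i − Σ_{j≠i} q_j = 0.
In a symmetric equilibrium every exporter chooses the same q, so Σ_{j≠i} q_j = 2q. The condition becomes 66 − 6q = 0, giving q = 66/6 = 11.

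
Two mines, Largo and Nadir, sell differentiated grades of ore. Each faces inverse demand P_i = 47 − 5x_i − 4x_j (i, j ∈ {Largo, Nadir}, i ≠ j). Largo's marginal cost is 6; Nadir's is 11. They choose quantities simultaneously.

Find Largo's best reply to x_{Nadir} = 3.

2.9

Mine Largo's profit: π = x_{Largo}(47 − 5x_{Largo} − 4x_{Nadir}) − 6x_{Largo}.
∂π/∂x_{Largo} = 41 − 10x_{Largo} − 4x_{Nadir} = 0 ⇒ x_{Largo} = 4.1 − 0.4x_{Nadir}.
At x_{Nadir} = 3: x_{Largo} = 4.1 − 0.4·3 = 2.9.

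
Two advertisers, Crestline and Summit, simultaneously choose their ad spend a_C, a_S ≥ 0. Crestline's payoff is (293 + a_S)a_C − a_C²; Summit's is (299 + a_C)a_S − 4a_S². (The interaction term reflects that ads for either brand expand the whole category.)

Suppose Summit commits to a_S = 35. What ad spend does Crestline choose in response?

164

Expanding Crestline's payoff: 293a_C + a_Sa_C − a_C².
∂π/∂a_C = 293 + a_S − 2a_C = 0, so a_C = 146.5 + 0.5a_S.
At a_S = 35: a_C = 146.5 + 0.5·35 = 164.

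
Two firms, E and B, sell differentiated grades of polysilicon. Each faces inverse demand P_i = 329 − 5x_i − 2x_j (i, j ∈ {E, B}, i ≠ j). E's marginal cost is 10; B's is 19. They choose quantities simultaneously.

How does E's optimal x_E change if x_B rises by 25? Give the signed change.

Firm E's profit: π = x_E(329 − 5x_E − 2x_B) − 10x_E.
∂π/∂x_E = 319 − 10x_E − 2x_B = 0 ⇒ x_E = 31.9 − 0.2x_B.
The reaction-function slope is −0.2, so a 25-unit rise in x_B moves x_E by −0.2 × 25 = −5. E's best response falls — the actions are strategic substitutes.

-5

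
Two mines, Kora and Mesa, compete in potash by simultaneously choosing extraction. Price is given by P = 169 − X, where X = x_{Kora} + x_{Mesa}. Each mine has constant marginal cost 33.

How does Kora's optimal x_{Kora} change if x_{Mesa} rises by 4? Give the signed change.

-2

Mine Kora's profit: π = x_{Kora}(169 − (x_{Kora} + x_{Mesa})) − 33x_{Kora}.
∂π/∂x_{Kora} = 136 − 2x_{Kora} − x_{Mesa} = 0, so x_{Kora} = 68 − 0.5x_{Mesa}.
The reaction-function slope is −0.5, so a 4-unit rise in x_{Mesa} moves x_{Kora} by −0.5 × 4 = −2. Kora's best response falls — the actions are strategic substitutes.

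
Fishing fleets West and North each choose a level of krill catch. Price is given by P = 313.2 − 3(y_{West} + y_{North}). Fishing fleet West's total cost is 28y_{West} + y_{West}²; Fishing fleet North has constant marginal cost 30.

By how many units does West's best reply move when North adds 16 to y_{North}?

-6

Fishing fleet West's profit: π = y_{West}(313.2 − 3(y_{West} + y_{North})) − 28y_{West} − y_{West}².
∂π/∂y_{West} = 285.2 − 8y_{West} − 3y_{North} = 0, so y_{West} = 35.65 − 0.375y_{North}.
The reaction-function slope is −0.375, so a 16-unit rise in y_{North} moves y_{West} by −0.375 × 16 = −6. West's best response falls — the actions are strategic substitutes.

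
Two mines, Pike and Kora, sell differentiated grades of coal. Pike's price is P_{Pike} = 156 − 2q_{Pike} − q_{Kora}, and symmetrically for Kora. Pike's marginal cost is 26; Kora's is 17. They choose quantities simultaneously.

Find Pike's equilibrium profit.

1290.32

Mine Pike's profit: π = q_{Pike}(156 − 2q_{Pike} − q_{Kora}) − 26q_{Pike}.
∂π/∂q_{Pike} = 130 − 4q_{Pike} − q_{Kora} = 0 ⇒ q_{Pike} = 32.5 − 0.25q_{Kora}.
Similarly q_{Kora} = 34.75 − 0.25q_{Pike}.
Solving the two reaction functions simultaneously: (1 − (−0.25)(−0.25))q_{Pike} = 32.5 − 0.25·34.75, so 0.9375q_{Pike} = 23.8125 and q_{Pike} = 25.4.
Then q_{Kora} = 34.75 − 0.25·25.4 = 28.4.
P_{Pike} = 156 − 2·25.4 − 28.4 = 76.8.
Profit = (76.8 − 26)·25.4 = 1290.32.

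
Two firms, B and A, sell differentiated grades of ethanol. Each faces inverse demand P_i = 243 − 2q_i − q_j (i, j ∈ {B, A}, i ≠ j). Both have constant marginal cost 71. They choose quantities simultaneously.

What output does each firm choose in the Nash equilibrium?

34.4

Firm B's profit: π = q_B(243 − 2q_B − q_A) − 71q_B.
∂π/∂q_B = 172 − 4q_B − q_A = 0 ⇒ q_B = 43 − 0.25q_A.
Setting q_B = q_A in the reaction function: q_B = 43 − 0.25q_B, so q_B = 43 / 1.25 = 34.4.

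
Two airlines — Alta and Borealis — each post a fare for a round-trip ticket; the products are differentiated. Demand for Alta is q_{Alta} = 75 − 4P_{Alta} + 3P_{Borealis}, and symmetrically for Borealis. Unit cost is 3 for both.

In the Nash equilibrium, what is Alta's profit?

Alta's profit: π = (P_{Alta} − 3)(75 − 4P_{Alta} + 3P_{Borealis}).
∂π/∂P_{Alta} = 87 − 8P_{Alta} + 3P_{Borealis} = 0 ⇒ P_{Alta} = 10.875 + 0.375P_{Borealis}.
By symmetry P_{Borealis} = P_{Alta}; substituting into the reaction function, 0.625P_{Alta} = 10.875 and P_{Alta} = 17.4.
q_{Alta} = 75 − 4·17.4 + 3·17.4 = 57.6.
Profit = (17.4 − 3)·57.6 = 829.44.

829.44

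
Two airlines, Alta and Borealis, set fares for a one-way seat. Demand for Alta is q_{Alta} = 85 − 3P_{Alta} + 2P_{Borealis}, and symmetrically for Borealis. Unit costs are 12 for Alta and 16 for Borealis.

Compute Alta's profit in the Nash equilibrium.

Alta's profit: π = (P_{Alta} − 12)(85 − 3P_{Alta} + 2P_{Borealis}).
∂π/∂P_{Alta} = 121 − 6P_{Alta} + 2P_{Borealis} = 0 ⇒ P_{Alta} = 121/6 + (1/3)P_{Borealis}.
Similarly P_{Borealis} = 133/6 + (1/3)P_{Alta}.
Plugging P_{Borealis} into Alta's best response: P_{Alta} = 121/6 + (1/3)(133/6 + (1/3)P_{Alta}) ⇒ (8/9)P_{Alta} = 248/9, so P_{Alta} = 31.
Then P_{Borealis} = 133/6 + (1/3)·31 = 32.5.
q_{Alta} = 85 − 3·31 + 2·32.5 = 57.
Profit = (31 − 12)·57 = 1083.

1083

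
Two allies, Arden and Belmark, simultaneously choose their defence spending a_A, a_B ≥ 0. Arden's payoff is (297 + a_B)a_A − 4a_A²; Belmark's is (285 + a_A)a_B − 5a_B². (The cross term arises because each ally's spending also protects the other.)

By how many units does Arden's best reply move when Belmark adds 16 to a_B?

Expanding Arden's payoff: 297a_A + a_Ba_A − 4a_A².
∂π/∂a_A = 297 + a_B − 8a_A = 0, so a_A = 37.125 + 0.125a_B.
The reaction-function slope is 0.125, so a 16-unit rise in a_B moves a_A by 0.125 × 16 = 2. Arden's best response rises — the actions are strategic complements.

2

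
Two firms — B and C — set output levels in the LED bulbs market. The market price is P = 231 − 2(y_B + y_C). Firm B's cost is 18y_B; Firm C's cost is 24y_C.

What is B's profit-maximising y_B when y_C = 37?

Firm B's profit: π = y_B(231 − 2(y_B + y_C)) − 18y_B.
∂π/∂y_B = 213 − 4y_B − 2y_C = 0, so y_B = 53.25 − 0.5y_C.
At y_C = 37: y_B = 53.25 − 0.5·37 = 34.75.

34.75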